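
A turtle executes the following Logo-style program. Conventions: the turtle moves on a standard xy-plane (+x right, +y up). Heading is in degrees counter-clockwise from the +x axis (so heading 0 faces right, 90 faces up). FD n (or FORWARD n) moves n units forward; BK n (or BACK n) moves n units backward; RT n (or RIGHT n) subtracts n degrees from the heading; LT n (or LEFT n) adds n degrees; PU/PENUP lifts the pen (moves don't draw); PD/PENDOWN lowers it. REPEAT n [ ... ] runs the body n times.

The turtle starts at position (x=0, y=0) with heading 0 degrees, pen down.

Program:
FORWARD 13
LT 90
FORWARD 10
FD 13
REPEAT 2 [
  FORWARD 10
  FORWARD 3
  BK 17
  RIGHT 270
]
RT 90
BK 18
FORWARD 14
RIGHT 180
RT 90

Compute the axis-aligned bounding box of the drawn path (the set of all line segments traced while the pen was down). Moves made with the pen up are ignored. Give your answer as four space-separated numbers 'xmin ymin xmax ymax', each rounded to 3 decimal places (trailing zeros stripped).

Executing turtle program step by step:
Start: pos=(0,0), heading=0, pen down
FD 13: (0,0) -> (13,0) [heading=0, draw]
LT 90: heading 0 -> 90
FD 10: (13,0) -> (13,10) [heading=90, draw]
FD 13: (13,10) -> (13,23) [heading=90, draw]
REPEAT 2 [
  -- iteration 1/2 --
  FD 10: (13,23) -> (13,33) [heading=90, draw]
  FD 3: (13,33) -> (13,36) [heading=90, draw]
  BK 17: (13,36) -> (13,19) [heading=90, draw]
  RT 270: heading 90 -> 180
  -- iteration 2/2 --
  FD 10: (13,19) -> (3,19) [heading=180, draw]
  FD 3: (3,19) -> (0,19) [heading=180, draw]
  BK 17: (0,19) -> (17,19) [heading=180, draw]
  RT 270: heading 180 -> 270
]
RT 90: heading 270 -> 180
BK 18: (17,19) -> (35,19) [heading=180, draw]
FD 14: (35,19) -> (21,19) [heading=180, draw]
RT 180: heading 180 -> 0
RT 90: heading 0 -> 270
Final: pos=(21,19), heading=270, 11 segment(s) drawn

Segment endpoints: x in {0, 0, 3, 13, 13, 17, 21, 35}, y in {0, 10, 19, 19, 19, 19, 23, 33, 36}
xmin=0, ymin=0, xmax=35, ymax=36

Answer: 0 0 35 36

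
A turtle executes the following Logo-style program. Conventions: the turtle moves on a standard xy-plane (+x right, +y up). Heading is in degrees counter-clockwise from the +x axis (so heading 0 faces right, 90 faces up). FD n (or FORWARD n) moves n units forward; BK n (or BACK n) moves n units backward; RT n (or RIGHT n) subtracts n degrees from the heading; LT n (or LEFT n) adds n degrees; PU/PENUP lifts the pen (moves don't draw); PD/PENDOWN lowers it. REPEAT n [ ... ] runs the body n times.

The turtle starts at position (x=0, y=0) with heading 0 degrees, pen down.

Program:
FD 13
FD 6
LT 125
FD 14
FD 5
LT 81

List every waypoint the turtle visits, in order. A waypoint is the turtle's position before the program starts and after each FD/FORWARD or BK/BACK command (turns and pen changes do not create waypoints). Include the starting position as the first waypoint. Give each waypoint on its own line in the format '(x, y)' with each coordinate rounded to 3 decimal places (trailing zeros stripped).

Executing turtle program step by step:
Start: pos=(0,0), heading=0, pen down
FD 13: (0,0) -> (13,0) [heading=0, draw]
FD 6: (13,0) -> (19,0) [heading=0, draw]
LT 125: heading 0 -> 125
FD 14: (19,0) -> (10.97,11.468) [heading=125, draw]
FD 5: (10.97,11.468) -> (8.102,15.564) [heading=125, draw]
LT 81: heading 125 -> 206
Final: pos=(8.102,15.564), heading=206, 4 segment(s) drawn
Waypoints (5 total):
(0, 0)
(13, 0)
(19, 0)
(10.97, 11.468)
(8.102, 15.564)

Answer: (0, 0)
(13, 0)
(19, 0)
(10.97, 11.468)
(8.102, 15.564)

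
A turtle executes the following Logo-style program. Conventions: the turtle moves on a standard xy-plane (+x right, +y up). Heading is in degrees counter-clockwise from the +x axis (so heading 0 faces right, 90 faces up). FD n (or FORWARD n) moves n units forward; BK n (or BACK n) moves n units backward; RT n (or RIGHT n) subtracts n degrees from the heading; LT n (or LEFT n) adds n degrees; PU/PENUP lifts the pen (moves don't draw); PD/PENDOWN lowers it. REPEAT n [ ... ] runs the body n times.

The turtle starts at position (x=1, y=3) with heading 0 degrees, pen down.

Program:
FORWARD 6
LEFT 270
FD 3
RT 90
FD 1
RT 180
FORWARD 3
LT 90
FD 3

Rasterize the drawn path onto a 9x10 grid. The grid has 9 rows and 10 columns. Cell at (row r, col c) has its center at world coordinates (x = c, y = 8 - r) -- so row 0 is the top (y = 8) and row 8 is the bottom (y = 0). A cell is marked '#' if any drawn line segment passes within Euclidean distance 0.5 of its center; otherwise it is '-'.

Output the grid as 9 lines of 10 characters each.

Answer: ----------
----------
----------
----------
----------
-#######-#
-------#-#
-------#-#
------####

Derivation:
Segment 0: (1,3) -> (7,3)
Segment 1: (7,3) -> (7,0)
Segment 2: (7,0) -> (6,0)
Segment 3: (6,0) -> (9,0)
Segment 4: (9,0) -> (9,3)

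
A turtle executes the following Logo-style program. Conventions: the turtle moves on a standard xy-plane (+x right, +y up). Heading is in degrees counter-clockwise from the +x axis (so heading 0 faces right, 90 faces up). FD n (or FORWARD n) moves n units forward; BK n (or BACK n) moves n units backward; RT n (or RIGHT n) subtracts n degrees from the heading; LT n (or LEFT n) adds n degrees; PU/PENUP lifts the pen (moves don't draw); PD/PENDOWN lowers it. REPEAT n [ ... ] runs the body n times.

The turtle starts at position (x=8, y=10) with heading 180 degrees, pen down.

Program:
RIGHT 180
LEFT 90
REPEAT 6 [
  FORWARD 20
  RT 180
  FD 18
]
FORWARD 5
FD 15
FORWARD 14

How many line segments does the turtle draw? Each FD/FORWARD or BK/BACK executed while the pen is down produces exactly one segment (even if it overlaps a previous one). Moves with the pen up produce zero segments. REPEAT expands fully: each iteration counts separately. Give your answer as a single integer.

Answer: 15

Derivation:
Executing turtle program step by step:
Start: pos=(8,10), heading=180, pen down
RT 180: heading 180 -> 0
LT 90: heading 0 -> 90
REPEAT 6 [
  -- iteration 1/6 --
  FD 20: (8,10) -> (8,30) [heading=90, draw]
  RT 180: heading 90 -> 270
  FD 18: (8,30) -> (8,12) [heading=270, draw]
  -- iteration 2/6 --
  FD 20: (8,12) -> (8,-8) [heading=270, draw]
  RT 180: heading 270 -> 90
  FD 18: (8,-8) -> (8,10) [heading=90, draw]
  -- iteration 3/6 --
  FD 20: (8,10) -> (8,30) [heading=90, draw]
  RT 180: heading 90 -> 270
  FD 18: (8,30) -> (8,12) [heading=270, draw]
  -- iteration 4/6 --
  FD 20: (8,12) -> (8,-8) [heading=270, draw]
  RT 180: heading 270 -> 90
  FD 18: (8,-8) -> (8,10) [heading=90, draw]
  -- iteration 5/6 --
  FD 20: (8,10) -> (8,30) [heading=90, draw]
  RT 180: heading 90 -> 270
  FD 18: (8,30) -> (8,12) [heading=270, draw]
  -- iteration 6/6 --
  FD 20: (8,12) -> (8,-8) [heading=270, draw]
  RT 180: heading 270 -> 90
  FD 18: (8,-8) -> (8,10) [heading=90, draw]
]
FD 5: (8,10) -> (8,15) [heading=90, draw]
FD 15: (8,15) -> (8,30) [heading=90, draw]
FD 14: (8,30) -> (8,44) [heading=90, draw]
Final: pos=(8,44), heading=90, 15 segment(s) drawn
Segments drawn: 15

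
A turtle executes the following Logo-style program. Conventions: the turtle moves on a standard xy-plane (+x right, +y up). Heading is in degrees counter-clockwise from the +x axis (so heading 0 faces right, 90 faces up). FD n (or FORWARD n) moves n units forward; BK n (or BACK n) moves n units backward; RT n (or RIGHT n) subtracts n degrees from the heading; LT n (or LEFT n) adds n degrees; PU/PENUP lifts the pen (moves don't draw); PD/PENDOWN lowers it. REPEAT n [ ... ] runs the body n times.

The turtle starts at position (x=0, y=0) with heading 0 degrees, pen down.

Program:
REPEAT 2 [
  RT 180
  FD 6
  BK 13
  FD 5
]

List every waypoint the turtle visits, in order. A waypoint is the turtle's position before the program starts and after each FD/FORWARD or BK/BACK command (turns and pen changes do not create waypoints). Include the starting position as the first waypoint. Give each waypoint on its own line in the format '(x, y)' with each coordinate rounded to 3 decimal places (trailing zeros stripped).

Answer: (0, 0)
(-6, 0)
(7, 0)
(2, 0)
(8, 0)
(-5, 0)
(0, 0)

Derivation:
Executing turtle program step by step:
Start: pos=(0,0), heading=0, pen down
REPEAT 2 [
  -- iteration 1/2 --
  RT 180: heading 0 -> 180
  FD 6: (0,0) -> (-6,0) [heading=180, draw]
  BK 13: (-6,0) -> (7,0) [heading=180, draw]
  FD 5: (7,0) -> (2,0) [heading=180, draw]
  -- iteration 2/2 --
  RT 180: heading 180 -> 0
  FD 6: (2,0) -> (8,0) [heading=0, draw]
  BK 13: (8,0) -> (-5,0) [heading=0, draw]
  FD 5: (-5,0) -> (0,0) [heading=0, draw]
]
Final: pos=(0,0), heading=0, 6 segment(s) drawn
Waypoints (7 total):
(0, 0)
(-6, 0)
(7, 0)
(2, 0)
(8, 0)
(-5, 0)
(0, 0)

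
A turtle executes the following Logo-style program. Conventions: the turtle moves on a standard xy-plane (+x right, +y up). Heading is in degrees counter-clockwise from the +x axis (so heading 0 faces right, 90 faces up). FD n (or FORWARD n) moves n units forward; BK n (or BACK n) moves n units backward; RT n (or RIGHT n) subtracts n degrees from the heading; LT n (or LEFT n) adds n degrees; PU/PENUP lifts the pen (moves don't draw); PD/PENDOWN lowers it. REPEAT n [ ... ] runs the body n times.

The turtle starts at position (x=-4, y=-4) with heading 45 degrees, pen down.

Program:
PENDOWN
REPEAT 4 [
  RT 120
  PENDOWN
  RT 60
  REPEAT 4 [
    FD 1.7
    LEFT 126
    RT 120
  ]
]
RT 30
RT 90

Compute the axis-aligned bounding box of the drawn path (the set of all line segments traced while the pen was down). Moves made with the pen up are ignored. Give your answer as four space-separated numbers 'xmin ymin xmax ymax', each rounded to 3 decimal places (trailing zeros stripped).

Executing turtle program step by step:
Start: pos=(-4,-4), heading=45, pen down
PD: pen down
REPEAT 4 [
  -- iteration 1/4 --
  RT 120: heading 45 -> 285
  PD: pen down
  RT 60: heading 285 -> 225
  REPEAT 4 [
    -- iteration 1/4 --
    FD 1.7: (-4,-4) -> (-5.202,-5.202) [heading=225, draw]
    LT 126: heading 225 -> 351
    RT 120: heading 351 -> 231
    -- iteration 2/4 --
    FD 1.7: (-5.202,-5.202) -> (-6.272,-6.523) [heading=231, draw]
    LT 126: heading 231 -> 357
    RT 120: heading 357 -> 237
    -- iteration 3/4 --
    FD 1.7: (-6.272,-6.523) -> (-7.198,-7.949) [heading=237, draw]
    LT 126: heading 237 -> 3
    RT 120: heading 3 -> 243
    -- iteration 4/4 --
    FD 1.7: (-7.198,-7.949) -> (-7.97,-9.464) [heading=243, draw]
    LT 126: heading 243 -> 9
    RT 120: heading 9 -> 249
  ]
  -- iteration 2/4 --
  RT 120: heading 249 -> 129
  PD: pen down
  RT 60: heading 129 -> 69
  REPEAT 4 [
    -- iteration 1/4 --
    FD 1.7: (-7.97,-9.464) -> (-7.36,-7.877) [heading=69, draw]
    LT 126: heading 69 -> 195
    RT 120: heading 195 -> 75
    -- iteration 2/4 --
    FD 1.7: (-7.36,-7.877) -> (-6.92,-6.235) [heading=75, draw]
    LT 126: heading 75 -> 201
    RT 120: heading 201 -> 81
    -- iteration 3/4 --
    FD 1.7: (-6.92,-6.235) -> (-6.654,-4.555) [heading=81, draw]
    LT 126: heading 81 -> 207
    RT 120: heading 207 -> 87
    -- iteration 4/4 --
    FD 1.7: (-6.654,-4.555) -> (-6.565,-2.858) [heading=87, draw]
    LT 126: heading 87 -> 213
    RT 120: heading 213 -> 93
  ]
  -- iteration 3/4 --
  RT 120: heading 93 -> 333
  PD: pen down
  RT 60: heading 333 -> 273
  REPEAT 4 [
    -- iteration 1/4 --
    FD 1.7: (-6.565,-2.858) -> (-6.476,-4.555) [heading=273, draw]
    LT 126: heading 273 -> 39
    RT 120: heading 39 -> 279
    -- iteration 2/4 --
    FD 1.7: (-6.476,-4.555) -> (-6.211,-6.235) [heading=279, draw]
    LT 126: heading 279 -> 45
    RT 120: heading 45 -> 285
    -- iteration 3/4 --
    FD 1.7: (-6.211,-6.235) -> (-5.771,-7.877) [heading=285, draw]
    LT 126: heading 285 -> 51
    RT 120: heading 51 -> 291
    -- iteration 4/4 --
    FD 1.7: (-5.771,-7.877) -> (-5.161,-9.464) [heading=291, draw]
    LT 126: heading 291 -> 57
    RT 120: heading 57 -> 297
  ]
  -- iteration 4/4 --
  RT 120: heading 297 -> 177
  PD: pen down
  RT 60: heading 177 -> 117
  REPEAT 4 [
    -- iteration 1/4 --
    FD 1.7: (-5.161,-9.464) -> (-5.933,-7.949) [heading=117, draw]
    LT 126: heading 117 -> 243
    RT 120: heading 243 -> 123
    -- iteration 2/4 --
    FD 1.7: (-5.933,-7.949) -> (-6.859,-6.523) [heading=123, draw]
    LT 126: heading 123 -> 249
    RT 120: heading 249 -> 129
    -- iteration 3/4 --
    FD 1.7: (-6.859,-6.523) -> (-7.929,-5.202) [heading=129, draw]
    LT 126: heading 129 -> 255
    RT 120: heading 255 -> 135
    -- iteration 4/4 --
    FD 1.7: (-7.929,-5.202) -> (-9.131,-4) [heading=135, draw]
    LT 126: heading 135 -> 261
    RT 120: heading 261 -> 141
  ]
]
RT 30: heading 141 -> 111
RT 90: heading 111 -> 21
Final: pos=(-9.131,-4), heading=21, 16 segment(s) drawn

Segment endpoints: x in {-9.131, -7.97, -7.929, -7.36, -7.198, -6.92, -6.859, -6.654, -6.565, -6.476, -6.272, -6.211, -5.933, -5.771, -5.202, -5.161, -4}, y in {-9.464, -9.464, -7.949, -7.949, -7.877, -7.877, -6.523, -6.523, -6.235, -6.235, -5.202, -5.202, -4.555, -4, -4, -2.858}
xmin=-9.131, ymin=-9.464, xmax=-4, ymax=-2.858

Answer: -9.131 -9.464 -4 -2.858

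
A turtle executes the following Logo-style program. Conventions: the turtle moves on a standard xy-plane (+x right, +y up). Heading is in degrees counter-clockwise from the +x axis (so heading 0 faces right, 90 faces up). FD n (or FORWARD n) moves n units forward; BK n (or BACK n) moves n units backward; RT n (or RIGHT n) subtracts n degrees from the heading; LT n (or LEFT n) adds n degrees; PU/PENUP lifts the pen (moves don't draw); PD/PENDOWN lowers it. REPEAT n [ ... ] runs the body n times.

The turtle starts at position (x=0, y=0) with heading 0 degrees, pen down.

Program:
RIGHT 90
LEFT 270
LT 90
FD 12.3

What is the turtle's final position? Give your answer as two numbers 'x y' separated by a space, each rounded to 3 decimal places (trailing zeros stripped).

Executing turtle program step by step:
Start: pos=(0,0), heading=0, pen down
RT 90: heading 0 -> 270
LT 270: heading 270 -> 180
LT 90: heading 180 -> 270
FD 12.3: (0,0) -> (0,-12.3) [heading=270, draw]
Final: pos=(0,-12.3), heading=270, 1 segment(s) drawn

Answer: 0 -12.3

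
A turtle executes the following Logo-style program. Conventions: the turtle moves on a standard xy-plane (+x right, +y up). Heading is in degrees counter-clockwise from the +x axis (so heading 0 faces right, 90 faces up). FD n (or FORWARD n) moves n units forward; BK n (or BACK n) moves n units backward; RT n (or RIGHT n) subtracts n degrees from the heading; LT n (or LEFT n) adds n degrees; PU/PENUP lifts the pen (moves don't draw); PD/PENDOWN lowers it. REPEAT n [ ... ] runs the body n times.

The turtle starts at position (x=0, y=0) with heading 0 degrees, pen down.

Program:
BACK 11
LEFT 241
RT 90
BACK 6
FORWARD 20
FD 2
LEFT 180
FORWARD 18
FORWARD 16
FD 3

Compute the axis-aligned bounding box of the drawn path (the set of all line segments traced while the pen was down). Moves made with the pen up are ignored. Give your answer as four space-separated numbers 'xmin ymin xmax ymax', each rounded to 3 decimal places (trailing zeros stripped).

Executing turtle program step by step:
Start: pos=(0,0), heading=0, pen down
BK 11: (0,0) -> (-11,0) [heading=0, draw]
LT 241: heading 0 -> 241
RT 90: heading 241 -> 151
BK 6: (-11,0) -> (-5.752,-2.909) [heading=151, draw]
FD 20: (-5.752,-2.909) -> (-23.245,6.787) [heading=151, draw]
FD 2: (-23.245,6.787) -> (-24.994,7.757) [heading=151, draw]
LT 180: heading 151 -> 331
FD 18: (-24.994,7.757) -> (-9.251,-0.97) [heading=331, draw]
FD 16: (-9.251,-0.97) -> (4.743,-8.727) [heading=331, draw]
FD 3: (4.743,-8.727) -> (7.367,-10.181) [heading=331, draw]
Final: pos=(7.367,-10.181), heading=331, 7 segment(s) drawn

Segment endpoints: x in {-24.994, -23.245, -11, -9.251, -5.752, 0, 4.743, 7.367}, y in {-10.181, -8.727, -2.909, -0.97, 0, 6.787, 7.757}
xmin=-24.994, ymin=-10.181, xmax=7.367, ymax=7.757

Answer: -24.994 -10.181 7.367 7.757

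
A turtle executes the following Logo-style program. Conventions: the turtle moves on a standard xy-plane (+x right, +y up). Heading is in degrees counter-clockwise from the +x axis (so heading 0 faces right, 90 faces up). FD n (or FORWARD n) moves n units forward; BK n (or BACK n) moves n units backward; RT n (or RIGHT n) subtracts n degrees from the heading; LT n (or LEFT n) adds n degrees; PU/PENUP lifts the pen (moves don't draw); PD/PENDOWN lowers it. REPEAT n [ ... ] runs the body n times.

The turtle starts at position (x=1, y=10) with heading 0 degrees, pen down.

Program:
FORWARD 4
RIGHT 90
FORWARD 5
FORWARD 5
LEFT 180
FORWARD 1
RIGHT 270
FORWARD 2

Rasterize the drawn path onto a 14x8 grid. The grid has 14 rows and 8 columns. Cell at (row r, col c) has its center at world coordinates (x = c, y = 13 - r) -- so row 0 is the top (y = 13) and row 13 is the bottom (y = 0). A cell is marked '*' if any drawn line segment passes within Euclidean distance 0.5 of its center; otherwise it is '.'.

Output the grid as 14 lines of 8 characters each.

Answer: ........
........
........
.*****..
.....*..
.....*..
.....*..
.....*..
.....*..
.....*..
.....*..
.....*..
...***..
.....*..

Derivation:
Segment 0: (1,10) -> (5,10)
Segment 1: (5,10) -> (5,5)
Segment 2: (5,5) -> (5,0)
Segment 3: (5,0) -> (5,1)
Segment 4: (5,1) -> (3,1)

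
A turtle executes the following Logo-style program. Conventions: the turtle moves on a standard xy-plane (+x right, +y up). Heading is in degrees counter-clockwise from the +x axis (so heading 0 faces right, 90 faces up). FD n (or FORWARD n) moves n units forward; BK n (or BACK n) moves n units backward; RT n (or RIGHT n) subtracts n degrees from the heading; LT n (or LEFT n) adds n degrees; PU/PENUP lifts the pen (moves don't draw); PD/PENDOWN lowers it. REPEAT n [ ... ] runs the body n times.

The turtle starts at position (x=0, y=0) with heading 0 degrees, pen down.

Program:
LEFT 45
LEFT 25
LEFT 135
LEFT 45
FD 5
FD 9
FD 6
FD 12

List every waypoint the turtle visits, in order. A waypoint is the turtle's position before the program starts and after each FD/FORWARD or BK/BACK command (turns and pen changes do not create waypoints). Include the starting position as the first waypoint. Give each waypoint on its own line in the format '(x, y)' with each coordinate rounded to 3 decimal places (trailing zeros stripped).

Executing turtle program step by step:
Start: pos=(0,0), heading=0, pen down
LT 45: heading 0 -> 45
LT 25: heading 45 -> 70
LT 135: heading 70 -> 205
LT 45: heading 205 -> 250
FD 5: (0,0) -> (-1.71,-4.698) [heading=250, draw]
FD 9: (-1.71,-4.698) -> (-4.788,-13.156) [heading=250, draw]
FD 6: (-4.788,-13.156) -> (-6.84,-18.794) [heading=250, draw]
FD 12: (-6.84,-18.794) -> (-10.945,-30.07) [heading=250, draw]
Final: pos=(-10.945,-30.07), heading=250, 4 segment(s) drawn
Waypoints (5 total):
(0, 0)
(-1.71, -4.698)
(-4.788, -13.156)
(-6.84, -18.794)
(-10.945, -30.07)

Answer: (0, 0)
(-1.71, -4.698)
(-4.788, -13.156)
(-6.84, -18.794)
(-10.945, -30.07)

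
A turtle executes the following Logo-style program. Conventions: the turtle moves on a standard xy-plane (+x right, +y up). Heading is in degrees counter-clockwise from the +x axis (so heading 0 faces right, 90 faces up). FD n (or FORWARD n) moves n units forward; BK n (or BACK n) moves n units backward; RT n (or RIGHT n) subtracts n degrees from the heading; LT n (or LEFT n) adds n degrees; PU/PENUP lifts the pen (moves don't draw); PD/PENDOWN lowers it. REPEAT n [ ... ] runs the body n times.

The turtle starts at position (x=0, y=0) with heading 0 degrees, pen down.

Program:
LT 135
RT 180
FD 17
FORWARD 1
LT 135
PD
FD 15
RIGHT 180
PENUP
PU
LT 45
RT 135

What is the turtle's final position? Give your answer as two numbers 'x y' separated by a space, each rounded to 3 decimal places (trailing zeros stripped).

Answer: 12.728 2.272

Derivation:
Executing turtle program step by step:
Start: pos=(0,0), heading=0, pen down
LT 135: heading 0 -> 135
RT 180: heading 135 -> 315
FD 17: (0,0) -> (12.021,-12.021) [heading=315, draw]
FD 1: (12.021,-12.021) -> (12.728,-12.728) [heading=315, draw]
LT 135: heading 315 -> 90
PD: pen down
FD 15: (12.728,-12.728) -> (12.728,2.272) [heading=90, draw]
RT 180: heading 90 -> 270
PU: pen up
PU: pen up
LT 45: heading 270 -> 315
RT 135: heading 315 -> 180
Final: pos=(12.728,2.272), heading=180, 3 segment(s) drawn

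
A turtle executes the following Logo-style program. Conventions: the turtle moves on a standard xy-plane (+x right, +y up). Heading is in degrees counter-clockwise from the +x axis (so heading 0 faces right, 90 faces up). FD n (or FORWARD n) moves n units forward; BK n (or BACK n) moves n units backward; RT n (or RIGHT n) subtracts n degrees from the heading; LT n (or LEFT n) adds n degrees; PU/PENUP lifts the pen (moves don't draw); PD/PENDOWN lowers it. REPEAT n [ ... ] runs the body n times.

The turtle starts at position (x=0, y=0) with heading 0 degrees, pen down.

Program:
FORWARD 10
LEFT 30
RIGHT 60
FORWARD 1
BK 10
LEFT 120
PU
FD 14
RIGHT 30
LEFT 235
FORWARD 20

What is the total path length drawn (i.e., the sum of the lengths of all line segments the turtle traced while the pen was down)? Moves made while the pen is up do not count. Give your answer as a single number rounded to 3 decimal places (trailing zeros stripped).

Executing turtle program step by step:
Start: pos=(0,0), heading=0, pen down
FD 10: (0,0) -> (10,0) [heading=0, draw]
LT 30: heading 0 -> 30
RT 60: heading 30 -> 330
FD 1: (10,0) -> (10.866,-0.5) [heading=330, draw]
BK 10: (10.866,-0.5) -> (2.206,4.5) [heading=330, draw]
LT 120: heading 330 -> 90
PU: pen up
FD 14: (2.206,4.5) -> (2.206,18.5) [heading=90, move]
RT 30: heading 90 -> 60
LT 235: heading 60 -> 295
FD 20: (2.206,18.5) -> (10.658,0.374) [heading=295, move]
Final: pos=(10.658,0.374), heading=295, 3 segment(s) drawn

Segment lengths:
  seg 1: (0,0) -> (10,0), length = 10
  seg 2: (10,0) -> (10.866,-0.5), length = 1
  seg 3: (10.866,-0.5) -> (2.206,4.5), length = 10
Total = 21

Answer: 21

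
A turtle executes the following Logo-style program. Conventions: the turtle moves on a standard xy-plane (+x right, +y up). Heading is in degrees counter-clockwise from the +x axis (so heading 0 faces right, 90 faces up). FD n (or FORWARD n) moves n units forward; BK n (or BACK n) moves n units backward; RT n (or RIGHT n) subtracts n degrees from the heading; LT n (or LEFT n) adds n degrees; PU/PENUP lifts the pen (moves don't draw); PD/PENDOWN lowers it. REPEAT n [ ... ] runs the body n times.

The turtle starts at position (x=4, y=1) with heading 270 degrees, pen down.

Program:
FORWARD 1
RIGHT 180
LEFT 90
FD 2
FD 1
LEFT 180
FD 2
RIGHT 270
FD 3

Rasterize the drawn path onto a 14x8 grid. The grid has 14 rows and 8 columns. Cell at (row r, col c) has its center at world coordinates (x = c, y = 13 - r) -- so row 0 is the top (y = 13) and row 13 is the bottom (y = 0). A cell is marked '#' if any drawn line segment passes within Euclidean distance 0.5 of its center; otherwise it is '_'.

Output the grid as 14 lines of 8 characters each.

Answer: ________
________
________
________
________
________
________
________
________
________
___#____
___#____
___##___
_####___

Derivation:
Segment 0: (4,1) -> (4,0)
Segment 1: (4,0) -> (2,0)
Segment 2: (2,0) -> (1,0)
Segment 3: (1,0) -> (3,-0)
Segment 4: (3,-0) -> (3,3)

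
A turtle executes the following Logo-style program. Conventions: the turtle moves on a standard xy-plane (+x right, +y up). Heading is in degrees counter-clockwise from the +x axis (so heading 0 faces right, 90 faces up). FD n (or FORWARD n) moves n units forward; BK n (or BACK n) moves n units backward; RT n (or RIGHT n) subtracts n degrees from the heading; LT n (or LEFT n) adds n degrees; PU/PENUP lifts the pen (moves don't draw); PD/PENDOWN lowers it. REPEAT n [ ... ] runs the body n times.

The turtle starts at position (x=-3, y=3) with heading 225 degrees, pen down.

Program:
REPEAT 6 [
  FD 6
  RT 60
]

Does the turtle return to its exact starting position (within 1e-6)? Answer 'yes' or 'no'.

Executing turtle program step by step:
Start: pos=(-3,3), heading=225, pen down
REPEAT 6 [
  -- iteration 1/6 --
  FD 6: (-3,3) -> (-7.243,-1.243) [heading=225, draw]
  RT 60: heading 225 -> 165
  -- iteration 2/6 --
  FD 6: (-7.243,-1.243) -> (-13.038,0.31) [heading=165, draw]
  RT 60: heading 165 -> 105
  -- iteration 3/6 --
  FD 6: (-13.038,0.31) -> (-14.591,6.106) [heading=105, draw]
  RT 60: heading 105 -> 45
  -- iteration 4/6 --
  FD 6: (-14.591,6.106) -> (-10.348,10.348) [heading=45, draw]
  RT 60: heading 45 -> 345
  -- iteration 5/6 --
  FD 6: (-10.348,10.348) -> (-4.553,8.796) [heading=345, draw]
  RT 60: heading 345 -> 285
  -- iteration 6/6 --
  FD 6: (-4.553,8.796) -> (-3,3) [heading=285, draw]
  RT 60: heading 285 -> 225
]
Final: pos=(-3,3), heading=225, 6 segment(s) drawn

Start position: (-3, 3)
Final position: (-3, 3)
Distance = 0; < 1e-6 -> CLOSED

Answer: yes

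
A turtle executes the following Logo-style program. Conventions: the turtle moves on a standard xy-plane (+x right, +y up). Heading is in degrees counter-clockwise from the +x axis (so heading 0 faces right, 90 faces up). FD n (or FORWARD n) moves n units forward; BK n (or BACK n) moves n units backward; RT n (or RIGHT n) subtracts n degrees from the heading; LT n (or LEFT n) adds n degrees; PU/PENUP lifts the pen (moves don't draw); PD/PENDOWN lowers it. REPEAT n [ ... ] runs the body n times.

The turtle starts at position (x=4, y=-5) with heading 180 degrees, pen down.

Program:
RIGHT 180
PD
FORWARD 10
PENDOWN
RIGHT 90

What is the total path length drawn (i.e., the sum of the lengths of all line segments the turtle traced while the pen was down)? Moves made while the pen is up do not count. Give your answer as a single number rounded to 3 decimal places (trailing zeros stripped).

Executing turtle program step by step:
Start: pos=(4,-5), heading=180, pen down
RT 180: heading 180 -> 0
PD: pen down
FD 10: (4,-5) -> (14,-5) [heading=0, draw]
PD: pen down
RT 90: heading 0 -> 270
Final: pos=(14,-5), heading=270, 1 segment(s) drawn

Segment lengths:
  seg 1: (4,-5) -> (14,-5), length = 10
Total = 10

Answer: 10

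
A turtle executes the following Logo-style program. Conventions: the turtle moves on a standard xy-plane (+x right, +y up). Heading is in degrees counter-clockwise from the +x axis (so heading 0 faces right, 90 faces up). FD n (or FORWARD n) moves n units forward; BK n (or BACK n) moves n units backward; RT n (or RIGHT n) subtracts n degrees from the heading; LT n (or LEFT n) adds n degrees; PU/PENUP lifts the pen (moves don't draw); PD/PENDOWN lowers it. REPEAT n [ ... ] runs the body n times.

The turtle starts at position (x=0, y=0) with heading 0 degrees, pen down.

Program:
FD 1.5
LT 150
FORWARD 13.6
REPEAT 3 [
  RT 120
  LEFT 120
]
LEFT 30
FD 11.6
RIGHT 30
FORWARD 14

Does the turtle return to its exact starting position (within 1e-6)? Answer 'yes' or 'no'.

Executing turtle program step by step:
Start: pos=(0,0), heading=0, pen down
FD 1.5: (0,0) -> (1.5,0) [heading=0, draw]
LT 150: heading 0 -> 150
FD 13.6: (1.5,0) -> (-10.278,6.8) [heading=150, draw]
REPEAT 3 [
  -- iteration 1/3 --
  RT 120: heading 150 -> 30
  LT 120: heading 30 -> 150
  -- iteration 2/3 --
  RT 120: heading 150 -> 30
  LT 120: heading 30 -> 150
  -- iteration 3/3 --
  RT 120: heading 150 -> 30
  LT 120: heading 30 -> 150
]
LT 30: heading 150 -> 180
FD 11.6: (-10.278,6.8) -> (-21.878,6.8) [heading=180, draw]
RT 30: heading 180 -> 150
FD 14: (-21.878,6.8) -> (-34.002,13.8) [heading=150, draw]
Final: pos=(-34.002,13.8), heading=150, 4 segment(s) drawn

Start position: (0, 0)
Final position: (-34.002, 13.8)
Distance = 36.696; >= 1e-6 -> NOT closed

Answer: no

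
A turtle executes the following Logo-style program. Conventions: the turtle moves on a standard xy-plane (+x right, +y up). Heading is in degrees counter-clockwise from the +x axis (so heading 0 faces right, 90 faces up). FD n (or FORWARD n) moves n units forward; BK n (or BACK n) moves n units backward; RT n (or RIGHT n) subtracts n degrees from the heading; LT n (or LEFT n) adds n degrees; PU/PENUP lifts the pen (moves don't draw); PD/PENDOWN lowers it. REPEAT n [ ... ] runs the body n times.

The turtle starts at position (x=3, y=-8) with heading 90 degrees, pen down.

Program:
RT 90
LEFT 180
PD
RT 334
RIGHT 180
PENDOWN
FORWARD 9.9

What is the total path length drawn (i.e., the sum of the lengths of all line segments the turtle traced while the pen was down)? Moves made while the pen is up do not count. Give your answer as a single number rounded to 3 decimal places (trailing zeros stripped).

Executing turtle program step by step:
Start: pos=(3,-8), heading=90, pen down
RT 90: heading 90 -> 0
LT 180: heading 0 -> 180
PD: pen down
RT 334: heading 180 -> 206
RT 180: heading 206 -> 26
PD: pen down
FD 9.9: (3,-8) -> (11.898,-3.66) [heading=26, draw]
Final: pos=(11.898,-3.66), heading=26, 1 segment(s) drawn

Segment lengths:
  seg 1: (3,-8) -> (11.898,-3.66), length = 9.9
Total = 9.9

Answer: 9.9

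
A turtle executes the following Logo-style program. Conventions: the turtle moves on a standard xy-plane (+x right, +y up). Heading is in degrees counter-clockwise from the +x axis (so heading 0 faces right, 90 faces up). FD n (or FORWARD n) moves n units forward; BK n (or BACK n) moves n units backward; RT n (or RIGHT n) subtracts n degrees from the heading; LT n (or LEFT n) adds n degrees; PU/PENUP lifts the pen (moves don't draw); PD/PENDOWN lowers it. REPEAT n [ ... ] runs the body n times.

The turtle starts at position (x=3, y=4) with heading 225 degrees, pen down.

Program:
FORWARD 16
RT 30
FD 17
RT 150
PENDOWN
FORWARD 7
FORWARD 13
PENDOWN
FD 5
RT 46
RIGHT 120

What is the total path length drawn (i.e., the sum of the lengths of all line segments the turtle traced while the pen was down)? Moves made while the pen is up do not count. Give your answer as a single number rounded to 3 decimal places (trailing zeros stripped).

Executing turtle program step by step:
Start: pos=(3,4), heading=225, pen down
FD 16: (3,4) -> (-8.314,-7.314) [heading=225, draw]
RT 30: heading 225 -> 195
FD 17: (-8.314,-7.314) -> (-24.734,-11.714) [heading=195, draw]
RT 150: heading 195 -> 45
PD: pen down
FD 7: (-24.734,-11.714) -> (-19.785,-6.764) [heading=45, draw]
FD 13: (-19.785,-6.764) -> (-10.592,2.429) [heading=45, draw]
PD: pen down
FD 5: (-10.592,2.429) -> (-7.057,5.964) [heading=45, draw]
RT 46: heading 45 -> 359
RT 120: heading 359 -> 239
Final: pos=(-7.057,5.964), heading=239, 5 segment(s) drawn

Segment lengths:
  seg 1: (3,4) -> (-8.314,-7.314), length = 16
  seg 2: (-8.314,-7.314) -> (-24.734,-11.714), length = 17
  seg 3: (-24.734,-11.714) -> (-19.785,-6.764), length = 7
  seg 4: (-19.785,-6.764) -> (-10.592,2.429), length = 13
  seg 5: (-10.592,2.429) -> (-7.057,5.964), length = 5
Total = 58

Answer: 58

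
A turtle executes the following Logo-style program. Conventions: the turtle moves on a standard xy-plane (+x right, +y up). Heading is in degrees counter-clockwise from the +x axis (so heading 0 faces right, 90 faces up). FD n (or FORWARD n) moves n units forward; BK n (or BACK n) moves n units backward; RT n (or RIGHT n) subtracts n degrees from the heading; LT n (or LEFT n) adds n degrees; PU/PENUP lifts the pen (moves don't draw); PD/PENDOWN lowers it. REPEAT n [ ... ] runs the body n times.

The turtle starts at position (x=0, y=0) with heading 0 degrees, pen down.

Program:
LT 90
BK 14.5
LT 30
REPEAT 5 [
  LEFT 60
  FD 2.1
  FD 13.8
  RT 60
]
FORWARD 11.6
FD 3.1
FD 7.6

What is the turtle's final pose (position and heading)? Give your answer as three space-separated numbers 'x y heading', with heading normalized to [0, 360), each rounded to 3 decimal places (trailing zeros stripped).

Executing turtle program step by step:
Start: pos=(0,0), heading=0, pen down
LT 90: heading 0 -> 90
BK 14.5: (0,0) -> (0,-14.5) [heading=90, draw]
LT 30: heading 90 -> 120
REPEAT 5 [
  -- iteration 1/5 --
  LT 60: heading 120 -> 180
  FD 2.1: (0,-14.5) -> (-2.1,-14.5) [heading=180, draw]
  FD 13.8: (-2.1,-14.5) -> (-15.9,-14.5) [heading=180, draw]
  RT 60: heading 180 -> 120
  -- iteration 2/5 --
  LT 60: heading 120 -> 180
  FD 2.1: (-15.9,-14.5) -> (-18,-14.5) [heading=180, draw]
  FD 13.8: (-18,-14.5) -> (-31.8,-14.5) [heading=180, draw]
  RT 60: heading 180 -> 120
  -- iteration 3/5 --
  LT 60: heading 120 -> 180
  FD 2.1: (-31.8,-14.5) -> (-33.9,-14.5) [heading=180, draw]
  FD 13.8: (-33.9,-14.5) -> (-47.7,-14.5) [heading=180, draw]
  RT 60: heading 180 -> 120
  -- iteration 4/5 --
  LT 60: heading 120 -> 180
  FD 2.1: (-47.7,-14.5) -> (-49.8,-14.5) [heading=180, draw]
  FD 13.8: (-49.8,-14.5) -> (-63.6,-14.5) [heading=180, draw]
  RT 60: heading 180 -> 120
  -- iteration 5/5 --
  LT 60: heading 120 -> 180
  FD 2.1: (-63.6,-14.5) -> (-65.7,-14.5) [heading=180, draw]
  FD 13.8: (-65.7,-14.5) -> (-79.5,-14.5) [heading=180, draw]
  RT 60: heading 180 -> 120
]
FD 11.6: (-79.5,-14.5) -> (-85.3,-4.454) [heading=120, draw]
FD 3.1: (-85.3,-4.454) -> (-86.85,-1.769) [heading=120, draw]
FD 7.6: (-86.85,-1.769) -> (-90.65,4.812) [heading=120, draw]
Final: pos=(-90.65,4.812), heading=120, 14 segment(s) drawn

Answer: -90.65 4.812 120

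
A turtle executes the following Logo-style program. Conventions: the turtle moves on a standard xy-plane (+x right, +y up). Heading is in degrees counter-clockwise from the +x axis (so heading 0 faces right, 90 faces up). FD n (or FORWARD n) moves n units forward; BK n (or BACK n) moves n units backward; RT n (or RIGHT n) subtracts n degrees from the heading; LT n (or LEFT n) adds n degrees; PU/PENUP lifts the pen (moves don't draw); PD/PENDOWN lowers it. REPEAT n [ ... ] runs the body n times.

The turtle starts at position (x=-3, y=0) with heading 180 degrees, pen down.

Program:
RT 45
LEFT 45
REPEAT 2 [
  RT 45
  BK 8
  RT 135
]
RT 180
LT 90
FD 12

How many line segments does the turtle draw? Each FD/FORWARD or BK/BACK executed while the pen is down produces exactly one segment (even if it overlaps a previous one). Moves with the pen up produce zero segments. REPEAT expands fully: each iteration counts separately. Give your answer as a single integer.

Executing turtle program step by step:
Start: pos=(-3,0), heading=180, pen down
RT 45: heading 180 -> 135
LT 45: heading 135 -> 180
REPEAT 2 [
  -- iteration 1/2 --
  RT 45: heading 180 -> 135
  BK 8: (-3,0) -> (2.657,-5.657) [heading=135, draw]
  RT 135: heading 135 -> 0
  -- iteration 2/2 --
  RT 45: heading 0 -> 315
  BK 8: (2.657,-5.657) -> (-3,0) [heading=315, draw]
  RT 135: heading 315 -> 180
]
RT 180: heading 180 -> 0
LT 90: heading 0 -> 90
FD 12: (-3,0) -> (-3,12) [heading=90, draw]
Final: pos=(-3,12), heading=90, 3 segment(s) drawn
Segments drawn: 3

Answer: 3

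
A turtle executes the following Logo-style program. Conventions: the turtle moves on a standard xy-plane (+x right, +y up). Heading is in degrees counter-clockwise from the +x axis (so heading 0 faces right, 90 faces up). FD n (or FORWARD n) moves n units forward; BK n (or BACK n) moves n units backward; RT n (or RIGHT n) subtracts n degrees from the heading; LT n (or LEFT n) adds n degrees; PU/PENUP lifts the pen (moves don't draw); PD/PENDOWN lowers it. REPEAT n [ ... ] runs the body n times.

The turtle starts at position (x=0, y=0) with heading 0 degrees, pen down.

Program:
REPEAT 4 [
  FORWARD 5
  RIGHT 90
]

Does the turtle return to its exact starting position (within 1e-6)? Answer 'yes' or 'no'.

Executing turtle program step by step:
Start: pos=(0,0), heading=0, pen down
REPEAT 4 [
  -- iteration 1/4 --
  FD 5: (0,0) -> (5,0) [heading=0, draw]
  RT 90: heading 0 -> 270
  -- iteration 2/4 --
  FD 5: (5,0) -> (5,-5) [heading=270, draw]
  RT 90: heading 270 -> 180
  -- iteration 3/4 --
  FD 5: (5,-5) -> (0,-5) [heading=180, draw]
  RT 90: heading 180 -> 90
  -- iteration 4/4 --
  FD 5: (0,-5) -> (0,0) [heading=90, draw]
  RT 90: heading 90 -> 0
]
Final: pos=(0,0), heading=0, 4 segment(s) drawn

Start position: (0, 0)
Final position: (0, 0)
Distance = 0; < 1e-6 -> CLOSED

Answer: yes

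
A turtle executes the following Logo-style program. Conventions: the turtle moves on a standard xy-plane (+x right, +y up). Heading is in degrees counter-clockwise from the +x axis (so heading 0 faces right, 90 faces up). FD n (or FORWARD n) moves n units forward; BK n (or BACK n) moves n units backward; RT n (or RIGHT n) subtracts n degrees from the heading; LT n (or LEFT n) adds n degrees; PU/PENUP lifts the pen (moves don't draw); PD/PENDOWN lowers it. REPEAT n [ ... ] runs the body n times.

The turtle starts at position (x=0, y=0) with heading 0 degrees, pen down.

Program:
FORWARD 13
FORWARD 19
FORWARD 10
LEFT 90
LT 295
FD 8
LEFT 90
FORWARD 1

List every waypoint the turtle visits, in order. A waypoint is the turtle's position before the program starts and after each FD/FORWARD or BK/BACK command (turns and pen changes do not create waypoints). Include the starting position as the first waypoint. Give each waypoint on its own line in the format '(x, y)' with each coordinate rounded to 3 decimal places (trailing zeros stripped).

Answer: (0, 0)
(13, 0)
(32, 0)
(42, 0)
(49.25, 3.381)
(48.828, 4.287)

Derivation:
Executing turtle program step by step:
Start: pos=(0,0), heading=0, pen down
FD 13: (0,0) -> (13,0) [heading=0, draw]
FD 19: (13,0) -> (32,0) [heading=0, draw]
FD 10: (32,0) -> (42,0) [heading=0, draw]
LT 90: heading 0 -> 90
LT 295: heading 90 -> 25
FD 8: (42,0) -> (49.25,3.381) [heading=25, draw]
LT 90: heading 25 -> 115
FD 1: (49.25,3.381) -> (48.828,4.287) [heading=115, draw]
Final: pos=(48.828,4.287), heading=115, 5 segment(s) drawn
Waypoints (6 total):
(0, 0)
(13, 0)
(32, 0)
(42, 0)
(49.25, 3.381)
(48.828, 4.287)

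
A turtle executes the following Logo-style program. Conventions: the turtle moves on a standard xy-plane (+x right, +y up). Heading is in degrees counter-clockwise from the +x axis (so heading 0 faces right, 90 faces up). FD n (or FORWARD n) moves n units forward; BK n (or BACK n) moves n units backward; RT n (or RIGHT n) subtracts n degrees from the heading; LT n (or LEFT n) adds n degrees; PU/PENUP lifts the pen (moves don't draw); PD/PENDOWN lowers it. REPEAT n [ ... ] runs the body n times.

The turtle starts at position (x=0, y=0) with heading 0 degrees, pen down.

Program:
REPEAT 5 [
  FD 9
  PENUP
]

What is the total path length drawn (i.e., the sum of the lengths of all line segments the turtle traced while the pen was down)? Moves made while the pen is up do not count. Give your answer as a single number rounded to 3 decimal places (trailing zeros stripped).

Executing turtle program step by step:
Start: pos=(0,0), heading=0, pen down
REPEAT 5 [
  -- iteration 1/5 --
  FD 9: (0,0) -> (9,0) [heading=0, draw]
  PU: pen up
  -- iteration 2/5 --
  FD 9: (9,0) -> (18,0) [heading=0, move]
  PU: pen up
  -- iteration 3/5 --
  FD 9: (18,0) -> (27,0) [heading=0, move]
  PU: pen up
  -- iteration 4/5 --
  FD 9: (27,0) -> (36,0) [heading=0, move]
  PU: pen up
  -- iteration 5/5 --
  FD 9: (36,0) -> (45,0) [heading=0, move]
  PU: pen up
]
Final: pos=(45,0), heading=0, 1 segment(s) drawn

Segment lengths:
  seg 1: (0,0) -> (9,0), length = 9
Total = 9

Answer: 9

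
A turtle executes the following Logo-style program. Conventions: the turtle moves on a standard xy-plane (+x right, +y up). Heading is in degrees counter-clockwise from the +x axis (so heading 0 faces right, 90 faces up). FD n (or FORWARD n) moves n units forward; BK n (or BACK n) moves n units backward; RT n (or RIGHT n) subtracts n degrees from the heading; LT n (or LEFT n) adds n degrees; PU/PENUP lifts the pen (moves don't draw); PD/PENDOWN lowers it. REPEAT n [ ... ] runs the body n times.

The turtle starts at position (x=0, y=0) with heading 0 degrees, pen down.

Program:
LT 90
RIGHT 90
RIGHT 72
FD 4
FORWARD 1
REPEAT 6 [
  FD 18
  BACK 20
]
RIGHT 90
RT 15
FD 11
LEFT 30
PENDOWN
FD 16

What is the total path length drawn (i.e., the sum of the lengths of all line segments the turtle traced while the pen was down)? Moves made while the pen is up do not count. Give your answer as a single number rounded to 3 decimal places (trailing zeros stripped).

Executing turtle program step by step:
Start: pos=(0,0), heading=0, pen down
LT 90: heading 0 -> 90
RT 90: heading 90 -> 0
RT 72: heading 0 -> 288
FD 4: (0,0) -> (1.236,-3.804) [heading=288, draw]
FD 1: (1.236,-3.804) -> (1.545,-4.755) [heading=288, draw]
REPEAT 6 [
  -- iteration 1/6 --
  FD 18: (1.545,-4.755) -> (7.107,-21.874) [heading=288, draw]
  BK 20: (7.107,-21.874) -> (0.927,-2.853) [heading=288, draw]
  -- iteration 2/6 --
  FD 18: (0.927,-2.853) -> (6.489,-19.972) [heading=288, draw]
  BK 20: (6.489,-19.972) -> (0.309,-0.951) [heading=288, draw]
  -- iteration 3/6 --
  FD 18: (0.309,-0.951) -> (5.871,-18.07) [heading=288, draw]
  BK 20: (5.871,-18.07) -> (-0.309,0.951) [heading=288, draw]
  -- iteration 4/6 --
  FD 18: (-0.309,0.951) -> (5.253,-16.168) [heading=288, draw]
  BK 20: (5.253,-16.168) -> (-0.927,2.853) [heading=288, draw]
  -- iteration 5/6 --
  FD 18: (-0.927,2.853) -> (4.635,-14.266) [heading=288, draw]
  BK 20: (4.635,-14.266) -> (-1.545,4.755) [heading=288, draw]
  -- iteration 6/6 --
  FD 18: (-1.545,4.755) -> (4.017,-12.364) [heading=288, draw]
  BK 20: (4.017,-12.364) -> (-2.163,6.657) [heading=288, draw]
]
RT 90: heading 288 -> 198
RT 15: heading 198 -> 183
FD 11: (-2.163,6.657) -> (-13.148,6.082) [heading=183, draw]
LT 30: heading 183 -> 213
PD: pen down
FD 16: (-13.148,6.082) -> (-26.567,-2.633) [heading=213, draw]
Final: pos=(-26.567,-2.633), heading=213, 16 segment(s) drawn

Segment lengths:
  seg 1: (0,0) -> (1.236,-3.804), length = 4
  seg 2: (1.236,-3.804) -> (1.545,-4.755), length = 1
  seg 3: (1.545,-4.755) -> (7.107,-21.874), length = 18
  seg 4: (7.107,-21.874) -> (0.927,-2.853), length = 20
  seg 5: (0.927,-2.853) -> (6.489,-19.972), length = 18
  seg 6: (6.489,-19.972) -> (0.309,-0.951), length = 20
  seg 7: (0.309,-0.951) -> (5.871,-18.07), length = 18
  seg 8: (5.871,-18.07) -> (-0.309,0.951), length = 20
  seg 9: (-0.309,0.951) -> (5.253,-16.168), length = 18
  seg 10: (5.253,-16.168) -> (-0.927,2.853), length = 20
  seg 11: (-0.927,2.853) -> (4.635,-14.266), length = 18
  seg 12: (4.635,-14.266) -> (-1.545,4.755), length = 20
  seg 13: (-1.545,4.755) -> (4.017,-12.364), length = 18
  seg 14: (4.017,-12.364) -> (-2.163,6.657), length = 20
  seg 15: (-2.163,6.657) -> (-13.148,6.082), length = 11
  seg 16: (-13.148,6.082) -> (-26.567,-2.633), length = 16
Total = 260

Answer: 260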